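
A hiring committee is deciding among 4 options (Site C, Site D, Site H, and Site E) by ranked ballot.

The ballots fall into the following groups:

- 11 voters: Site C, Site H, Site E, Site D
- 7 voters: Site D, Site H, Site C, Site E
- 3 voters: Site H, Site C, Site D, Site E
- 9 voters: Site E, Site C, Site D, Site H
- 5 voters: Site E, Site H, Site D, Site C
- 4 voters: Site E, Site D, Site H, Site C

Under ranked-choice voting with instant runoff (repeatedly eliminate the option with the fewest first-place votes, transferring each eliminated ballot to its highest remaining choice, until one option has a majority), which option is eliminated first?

Round 1: Site E 18, Site C 11, Site D 7, Site H 3. Site H has the fewest and is eliminated.
Round 2: Site E 18, Site C 14, Site D 7. Site D has the fewest and is eliminated.
Round 3: Site C 21, Site E 18. Site C has a majority.

Site H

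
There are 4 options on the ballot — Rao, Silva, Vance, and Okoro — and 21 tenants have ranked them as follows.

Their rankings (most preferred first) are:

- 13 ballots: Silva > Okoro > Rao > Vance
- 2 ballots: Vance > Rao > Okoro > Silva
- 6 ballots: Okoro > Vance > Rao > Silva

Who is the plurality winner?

First-place vote totals:
  Rao: 0
  Silva: 13
  Vance: 2
  Okoro: 6
Silva has the most first-place votes.

Silva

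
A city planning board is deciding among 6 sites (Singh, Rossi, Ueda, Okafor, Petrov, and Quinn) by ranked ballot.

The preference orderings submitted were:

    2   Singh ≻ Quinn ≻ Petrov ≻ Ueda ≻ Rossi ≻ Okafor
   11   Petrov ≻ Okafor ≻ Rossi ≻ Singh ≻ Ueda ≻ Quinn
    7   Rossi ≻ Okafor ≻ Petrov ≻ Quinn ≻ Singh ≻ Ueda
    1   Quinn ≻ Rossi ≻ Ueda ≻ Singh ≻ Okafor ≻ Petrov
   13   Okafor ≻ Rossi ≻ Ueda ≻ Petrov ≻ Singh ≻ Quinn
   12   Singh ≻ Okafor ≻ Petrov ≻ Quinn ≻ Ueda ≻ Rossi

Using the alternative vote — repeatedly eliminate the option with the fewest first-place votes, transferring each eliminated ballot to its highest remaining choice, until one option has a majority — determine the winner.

Round 1: Singh 14, Okafor 13, Petrov 11, Rossi 7, Quinn 1, Ueda 0. Ueda has the fewest and is eliminated.
Round 2: Singh 14, Okafor 13, Petrov 11, Rossi 7, Quinn 1. Quinn has the fewest and is eliminated.
Round 3: Singh 14, Okafor 13, Petrov 11, Rossi 8. Rossi has the fewest and is eliminated.
Round 4: Okafor 20, Singh 15, Petrov 11. Petrov has the fewest and is eliminated.
Round 5: Okafor 31, Singh 15. Okafor has a majority.

Okafor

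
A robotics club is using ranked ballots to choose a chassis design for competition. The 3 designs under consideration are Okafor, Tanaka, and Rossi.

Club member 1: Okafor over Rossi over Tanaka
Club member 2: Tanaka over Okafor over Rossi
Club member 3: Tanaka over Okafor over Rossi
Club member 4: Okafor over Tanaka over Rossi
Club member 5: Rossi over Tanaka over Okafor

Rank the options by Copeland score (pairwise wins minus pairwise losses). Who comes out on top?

Tanaka

Pairwise results:
  Okafor vs Tanaka: Tanaka wins 3–2.
  Okafor vs Rossi: Okafor wins 4–1.
  Tanaka vs Rossi: Tanaka wins 3–2.
Copeland scores (wins − losses):
  Okafor: 1 − 1 = 0
  Tanaka: 2 − 0 = 2
  Rossi: 0 − 2 = -2
Tanaka has the best Copeland score.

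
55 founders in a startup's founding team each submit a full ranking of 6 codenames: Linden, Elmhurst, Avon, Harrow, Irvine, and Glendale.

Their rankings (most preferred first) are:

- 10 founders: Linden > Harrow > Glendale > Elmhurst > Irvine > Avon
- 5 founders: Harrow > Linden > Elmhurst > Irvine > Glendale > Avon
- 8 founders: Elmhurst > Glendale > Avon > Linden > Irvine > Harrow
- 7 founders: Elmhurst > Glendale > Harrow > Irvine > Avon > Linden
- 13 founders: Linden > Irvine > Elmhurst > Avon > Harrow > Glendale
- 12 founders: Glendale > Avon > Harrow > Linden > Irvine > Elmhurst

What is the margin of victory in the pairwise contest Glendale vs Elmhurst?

11

Ballots ranking Glendale above Elmhurst: 10+12 = 22.
Ballots ranking Elmhurst above Glendale: 5+8+7+13 = 33.
Elmhurst wins 33–22, a margin of 11.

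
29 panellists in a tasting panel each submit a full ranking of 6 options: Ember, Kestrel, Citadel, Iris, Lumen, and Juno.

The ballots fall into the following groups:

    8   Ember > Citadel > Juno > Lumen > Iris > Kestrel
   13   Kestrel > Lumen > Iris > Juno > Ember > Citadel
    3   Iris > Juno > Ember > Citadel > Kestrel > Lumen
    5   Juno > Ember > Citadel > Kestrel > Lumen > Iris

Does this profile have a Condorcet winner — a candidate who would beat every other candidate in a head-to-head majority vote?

Head-to-head results (29 voters total):
Ember vs Kestrel: Ember wins 16–13.
Ember vs Citadel: Ember wins 29–0.
Ember vs Iris: Iris wins 16–13.
Ember vs Lumen: Ember wins 16–13.
Ember vs Juno: Juno wins 21–8.
Kestrel vs Citadel: Citadel wins 16–13.
Kestrel vs Iris: Kestrel wins 18–11.
Kestrel vs Lumen: Kestrel wins 21–8.
Kestrel vs Juno: Juno wins 16–13.
Citadel vs Iris: Iris wins 16–13.
Citadel vs Lumen: Citadel wins 16–13.
Citadel vs Juno: Juno wins 21–8.
Iris vs Lumen: Lumen wins 26–3.
Iris vs Juno: Iris wins 16–13.
Lumen vs Juno: Juno wins 16–13.
No candidate beats all others: Ember beats Kestrel beats Iris beats Ember, a majority cycle.

No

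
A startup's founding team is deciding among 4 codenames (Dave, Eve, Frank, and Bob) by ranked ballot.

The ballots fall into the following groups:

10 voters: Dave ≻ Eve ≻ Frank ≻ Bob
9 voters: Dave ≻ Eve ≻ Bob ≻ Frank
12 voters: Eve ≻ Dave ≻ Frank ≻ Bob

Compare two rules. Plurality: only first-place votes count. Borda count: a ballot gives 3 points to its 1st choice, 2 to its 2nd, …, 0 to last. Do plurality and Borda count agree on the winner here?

Plurality first-place counts: Dave 19, Eve 12, Frank 0, Bob 0 → Dave.
Borda totals: Dave 81, Eve 74, Frank 22, Bob 9 → Dave.
The two rules agree on Dave.

Yes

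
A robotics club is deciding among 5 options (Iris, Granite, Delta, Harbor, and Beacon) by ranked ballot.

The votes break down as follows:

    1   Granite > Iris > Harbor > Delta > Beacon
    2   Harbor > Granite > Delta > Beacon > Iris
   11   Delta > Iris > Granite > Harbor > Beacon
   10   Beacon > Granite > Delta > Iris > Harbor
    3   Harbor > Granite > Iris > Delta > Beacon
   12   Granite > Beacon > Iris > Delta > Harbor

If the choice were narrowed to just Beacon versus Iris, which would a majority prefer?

Beacon

Ballots ranking Beacon above Iris: 2+10+12 = 24.
Ballots ranking Iris above Beacon: 1+11+3 = 15.
Beacon wins the head-to-head, 24–15.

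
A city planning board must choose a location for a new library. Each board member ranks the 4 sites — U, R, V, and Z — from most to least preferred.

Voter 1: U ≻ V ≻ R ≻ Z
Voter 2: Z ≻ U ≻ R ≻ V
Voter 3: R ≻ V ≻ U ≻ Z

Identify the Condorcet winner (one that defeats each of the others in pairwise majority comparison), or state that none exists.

U

Head-to-head results (3 voters total):
U vs R: U wins 2–1.
U vs V: U wins 2–1.
U vs Z: U wins 2–1.
R vs V: R wins 2–1.
R vs Z: R wins 2–1.
V vs Z: V wins 2–1.
U beats each rival — R (2–1), V (2–1), Z (2–1) — so U is the Condorcet winner.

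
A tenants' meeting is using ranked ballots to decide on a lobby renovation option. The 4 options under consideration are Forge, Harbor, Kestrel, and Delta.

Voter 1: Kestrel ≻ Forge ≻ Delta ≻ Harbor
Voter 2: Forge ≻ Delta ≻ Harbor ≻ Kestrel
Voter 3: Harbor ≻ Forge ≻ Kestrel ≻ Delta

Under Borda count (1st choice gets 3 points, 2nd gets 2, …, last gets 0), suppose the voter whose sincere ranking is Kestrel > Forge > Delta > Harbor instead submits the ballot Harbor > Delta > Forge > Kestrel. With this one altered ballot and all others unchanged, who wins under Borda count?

Harbor

Borda totals with the altered ballot: Forge 6, Harbor 7, Kestrel 1, Delta 4.
The switch changes the winner from Forge to Harbor.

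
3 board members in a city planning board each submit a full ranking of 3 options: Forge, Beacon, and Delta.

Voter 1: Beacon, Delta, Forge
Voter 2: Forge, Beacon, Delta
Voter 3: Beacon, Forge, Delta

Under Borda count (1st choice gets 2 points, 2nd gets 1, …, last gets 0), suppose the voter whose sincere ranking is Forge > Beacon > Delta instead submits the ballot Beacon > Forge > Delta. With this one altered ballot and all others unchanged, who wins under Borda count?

Borda totals with the altered ballot: Forge 2, Beacon 6, Delta 1.
The winner is unchanged: still Beacon.

Beacon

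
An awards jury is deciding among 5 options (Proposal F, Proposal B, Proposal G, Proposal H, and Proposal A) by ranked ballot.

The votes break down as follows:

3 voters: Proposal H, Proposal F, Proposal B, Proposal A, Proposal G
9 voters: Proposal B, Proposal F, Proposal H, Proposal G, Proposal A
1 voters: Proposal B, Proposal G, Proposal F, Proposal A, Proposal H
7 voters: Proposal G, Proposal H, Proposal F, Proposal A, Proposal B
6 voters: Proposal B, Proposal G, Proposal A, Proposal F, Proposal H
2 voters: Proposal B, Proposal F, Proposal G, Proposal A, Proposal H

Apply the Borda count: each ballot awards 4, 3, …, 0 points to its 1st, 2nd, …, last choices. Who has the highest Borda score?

Proposal B

Borda scores:
  Proposal F: 3·3 + 9·3 + 2 + 7·2 + 6·1 + 2·3 = 64
  Proposal B: 3·2 + 9·4 + 4 + 7·0 + 6·4 + 2·4 = 78
  Proposal G: 3·0 + 9·1 + 3 + 7·4 + 6·3 + 2·2 = 62
  Proposal H: 3·4 + 9·2 + 0 + 7·3 + 6·0 + 2·0 = 51
  Proposal A: 3·1 + 9·0 + 1 + 7·1 + 6·2 + 2·1 = 25
Proposal B has the highest total.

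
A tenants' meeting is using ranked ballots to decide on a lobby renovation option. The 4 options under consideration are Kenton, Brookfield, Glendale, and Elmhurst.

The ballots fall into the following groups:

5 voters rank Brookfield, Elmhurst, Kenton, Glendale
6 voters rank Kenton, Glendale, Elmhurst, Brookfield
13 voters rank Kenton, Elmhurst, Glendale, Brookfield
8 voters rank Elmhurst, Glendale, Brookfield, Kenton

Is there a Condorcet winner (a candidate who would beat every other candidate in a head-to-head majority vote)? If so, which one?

Kenton

Head-to-head results (32 voters total):
Kenton vs Brookfield: Kenton wins 19–13.
Kenton vs Glendale: Kenton wins 24–8.
Kenton vs Elmhurst: Kenton wins 19–13.
Brookfield vs Glendale: Glendale wins 27–5.
Brookfield vs Elmhurst: Elmhurst wins 27–5.
Glendale vs Elmhurst: Elmhurst wins 26–6.
Kenton beats each rival — Brookfield (19–13), Glendale (24–8), Elmhurst (19–13) — so Kenton is the Condorcet winner.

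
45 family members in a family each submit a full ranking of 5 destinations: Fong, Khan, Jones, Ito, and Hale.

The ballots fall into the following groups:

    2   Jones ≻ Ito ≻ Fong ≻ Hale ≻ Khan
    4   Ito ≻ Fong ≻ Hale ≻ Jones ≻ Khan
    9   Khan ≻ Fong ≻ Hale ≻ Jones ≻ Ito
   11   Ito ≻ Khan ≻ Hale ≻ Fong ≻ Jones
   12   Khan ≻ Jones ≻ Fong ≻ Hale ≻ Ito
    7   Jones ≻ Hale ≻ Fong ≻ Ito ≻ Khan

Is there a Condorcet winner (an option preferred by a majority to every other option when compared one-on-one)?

Head-to-head results (45 voters total):
Fong vs Khan: Khan wins 32–13.
Fong vs Jones: Fong wins 24–21.
Fong vs Ito: Fong wins 28–17.
Fong vs Hale: Fong wins 27–18.
Khan vs Jones: Khan wins 32–13.
Khan vs Ito: Ito wins 24–21.
Khan vs Hale: Khan wins 32–13.
Jones vs Ito: Jones wins 30–15.
Jones vs Hale: Hale wins 24–21.
Ito vs Hale: Hale wins 28–17.
No candidate beats all others: Fong beats Ito beats Khan beats Fong, a majority cycle.

No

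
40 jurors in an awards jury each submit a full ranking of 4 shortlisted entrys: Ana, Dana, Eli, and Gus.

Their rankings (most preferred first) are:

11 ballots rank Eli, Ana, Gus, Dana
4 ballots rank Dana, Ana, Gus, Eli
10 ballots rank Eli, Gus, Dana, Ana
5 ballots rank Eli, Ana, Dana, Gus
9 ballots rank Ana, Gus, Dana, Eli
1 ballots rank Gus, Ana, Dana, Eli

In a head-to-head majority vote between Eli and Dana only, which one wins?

Ballots ranking Eli above Dana: 11+10+5 = 26.
Ballots ranking Dana above Eli: 4+9+1 = 14.
Eli wins the head-to-head, 26–14.

Eli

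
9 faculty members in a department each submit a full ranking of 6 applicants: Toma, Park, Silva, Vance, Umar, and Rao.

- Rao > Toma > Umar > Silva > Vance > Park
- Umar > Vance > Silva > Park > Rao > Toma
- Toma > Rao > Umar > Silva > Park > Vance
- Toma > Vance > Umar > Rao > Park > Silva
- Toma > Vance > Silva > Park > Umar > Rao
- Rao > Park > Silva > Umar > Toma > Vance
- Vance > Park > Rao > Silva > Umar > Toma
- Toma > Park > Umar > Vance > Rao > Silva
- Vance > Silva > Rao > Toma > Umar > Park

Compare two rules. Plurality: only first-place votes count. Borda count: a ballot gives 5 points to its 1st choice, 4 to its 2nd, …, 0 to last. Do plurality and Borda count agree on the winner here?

Yes

Plurality first-place counts: Toma 4, Park 0, Silva 0, Vance 2, Umar 1, Rao 2 → Toma.
Borda totals: Toma 27, Park 18, Silva 19, Vance 25, Umar 22, Rao 24 → Toma.
The two rules agree on Toma.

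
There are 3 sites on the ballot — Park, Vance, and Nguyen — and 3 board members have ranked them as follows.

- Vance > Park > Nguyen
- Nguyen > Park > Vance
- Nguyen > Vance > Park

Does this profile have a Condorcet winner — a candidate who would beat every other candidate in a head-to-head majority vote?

Head-to-head results (3 voters total):
Park vs Vance: Vance wins 2–1.
Park vs Nguyen: Nguyen wins 2–1.
Vance vs Nguyen: Nguyen wins 2–1.
Nguyen beats each rival — Park (2–1), Vance (2–1) — so Nguyen is the Condorcet winner.

Yes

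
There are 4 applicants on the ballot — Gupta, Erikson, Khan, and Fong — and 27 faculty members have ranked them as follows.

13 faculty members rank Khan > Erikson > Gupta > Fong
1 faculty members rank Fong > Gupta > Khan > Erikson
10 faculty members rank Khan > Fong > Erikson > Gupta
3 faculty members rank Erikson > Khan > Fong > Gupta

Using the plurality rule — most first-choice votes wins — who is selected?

Khan

First-place vote totals:
  Gupta: 0
  Erikson: 3
  Khan: 23
  Fong: 1
Khan has the most first-place votes.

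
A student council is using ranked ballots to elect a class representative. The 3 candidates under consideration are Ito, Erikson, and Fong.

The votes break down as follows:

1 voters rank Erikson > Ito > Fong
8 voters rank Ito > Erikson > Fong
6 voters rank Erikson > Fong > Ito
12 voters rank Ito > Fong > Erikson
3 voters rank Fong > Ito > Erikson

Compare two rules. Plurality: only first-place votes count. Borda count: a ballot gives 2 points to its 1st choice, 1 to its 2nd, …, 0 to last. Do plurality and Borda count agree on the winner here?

Plurality first-place counts: Ito 20, Erikson 7, Fong 3 → Ito.
Borda totals: Ito 44, Erikson 22, Fong 24 → Ito.
The two rules agree on Ito.

Yes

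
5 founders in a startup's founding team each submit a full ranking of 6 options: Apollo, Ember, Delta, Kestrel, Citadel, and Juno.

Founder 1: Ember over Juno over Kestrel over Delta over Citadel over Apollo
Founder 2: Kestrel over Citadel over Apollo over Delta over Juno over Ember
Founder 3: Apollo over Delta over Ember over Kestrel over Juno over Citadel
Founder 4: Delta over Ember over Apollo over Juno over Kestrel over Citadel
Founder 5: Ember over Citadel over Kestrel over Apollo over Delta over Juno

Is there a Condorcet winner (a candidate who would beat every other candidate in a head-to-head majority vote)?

No

Head-to-head results (5 voters total):
Apollo vs Ember: Ember wins 3–2.
Apollo vs Delta: Apollo wins 3–2.
Apollo vs Kestrel: Kestrel wins 3–2.
Apollo vs Citadel: Citadel wins 3–2.
Apollo vs Juno: Apollo wins 4–1.
Ember vs Delta: Delta wins 3–2.
Ember vs Kestrel: Ember wins 4–1.
Ember vs Citadel: Ember wins 4–1.
Ember vs Juno: Ember wins 4–1.
Delta vs Kestrel: Kestrel wins 3–2.
Delta vs Citadel: Delta wins 3–2.
Delta vs Juno: Delta wins 4–1.
Kestrel vs Citadel: Kestrel wins 4–1.
Kestrel vs Juno: Kestrel wins 3–2.
Citadel vs Juno: Juno wins 3–2.
No candidate beats all others: Apollo beats Delta beats Ember beats Apollo, a majority cycle.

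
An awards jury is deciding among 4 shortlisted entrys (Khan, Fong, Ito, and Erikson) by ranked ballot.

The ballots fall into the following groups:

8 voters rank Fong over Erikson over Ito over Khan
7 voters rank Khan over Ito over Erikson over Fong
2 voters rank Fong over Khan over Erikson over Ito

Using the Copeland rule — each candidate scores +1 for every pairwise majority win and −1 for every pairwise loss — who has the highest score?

Pairwise results:
  Khan vs Fong: Fong wins 10–7.
  Khan vs Ito: Khan wins 9–8.
  Khan vs Erikson: Khan wins 9–8.
  Fong vs Ito: Fong wins 10–7.
  Fong vs Erikson: Fong wins 10–7.
  Ito vs Erikson: Erikson wins 10–7.
Copeland scores (wins − losses):
  Khan: 2 − 1 = 1
  Fong: 3 − 0 = 3
  Ito: 0 − 3 = -3
  Erikson: 1 − 2 = -1
Fong has the best Copeland score.

Fong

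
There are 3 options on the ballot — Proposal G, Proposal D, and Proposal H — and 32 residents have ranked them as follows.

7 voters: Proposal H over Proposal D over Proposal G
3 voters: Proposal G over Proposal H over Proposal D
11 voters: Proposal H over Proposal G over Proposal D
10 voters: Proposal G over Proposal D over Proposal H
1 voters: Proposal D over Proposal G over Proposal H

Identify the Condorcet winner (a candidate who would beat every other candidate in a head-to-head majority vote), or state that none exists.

Head-to-head results (32 voters total):
Proposal G vs Proposal D: Proposal G wins 24–8.
Proposal G vs Proposal H: Proposal H wins 18–14.
Proposal D vs Proposal H: Proposal H wins 21–11.
Proposal H beats each rival — Proposal G (18–14), Proposal D (21–11) — so Proposal H is the Condorcet winner.

Proposal H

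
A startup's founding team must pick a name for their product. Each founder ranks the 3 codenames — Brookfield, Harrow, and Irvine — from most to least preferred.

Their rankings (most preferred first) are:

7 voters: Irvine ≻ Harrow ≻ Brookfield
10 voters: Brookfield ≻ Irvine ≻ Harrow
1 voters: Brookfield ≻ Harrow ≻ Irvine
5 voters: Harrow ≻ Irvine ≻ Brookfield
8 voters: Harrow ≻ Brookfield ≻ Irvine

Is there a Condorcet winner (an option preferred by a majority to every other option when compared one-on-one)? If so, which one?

Head-to-head results (31 voters total):
Brookfield vs Harrow: Harrow wins 20–11.
Brookfield vs Irvine: Brookfield wins 19–12.
Harrow vs Irvine: Irvine wins 17–14.
No candidate beats all others: Brookfield beats Irvine beats Harrow beats Brookfield, a majority cycle.

There is no Condorcet winner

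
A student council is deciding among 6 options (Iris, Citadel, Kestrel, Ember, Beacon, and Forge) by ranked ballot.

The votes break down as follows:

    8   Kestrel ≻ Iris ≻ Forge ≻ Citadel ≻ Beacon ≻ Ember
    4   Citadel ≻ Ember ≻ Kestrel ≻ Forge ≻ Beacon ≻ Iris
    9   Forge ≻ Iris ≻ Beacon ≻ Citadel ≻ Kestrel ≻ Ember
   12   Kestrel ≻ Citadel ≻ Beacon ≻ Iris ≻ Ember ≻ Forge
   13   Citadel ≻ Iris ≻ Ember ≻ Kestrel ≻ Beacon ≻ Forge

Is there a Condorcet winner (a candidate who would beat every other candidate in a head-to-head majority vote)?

Head-to-head results (46 voters total):
Iris vs Citadel: Citadel wins 29–17.
Iris vs Kestrel: Kestrel wins 24–22.
Iris vs Ember: Iris wins 42–4.
Iris vs Beacon: Iris wins 30–16.
Iris vs Forge: Iris wins 33–13.
Citadel vs Kestrel: Citadel wins 26–20.
Citadel vs Ember: Citadel wins 46–0.
Citadel vs Beacon: Citadel wins 37–9.
Citadel vs Forge: Citadel wins 29–17.
Kestrel vs Ember: Kestrel wins 29–17.
Kestrel vs Beacon: Kestrel wins 37–9.
Kestrel vs Forge: Kestrel wins 37–9.
Ember vs Beacon: Beacon wins 29–17.
Ember vs Forge: Ember wins 29–17.
Beacon vs Forge: Beacon wins 25–21.
Citadel beats each rival — Iris (29–17), Kestrel (26–20), Ember (46–0), Beacon (37–9), Forge (29–17) — so Citadel is the Condorcet winner.

Yes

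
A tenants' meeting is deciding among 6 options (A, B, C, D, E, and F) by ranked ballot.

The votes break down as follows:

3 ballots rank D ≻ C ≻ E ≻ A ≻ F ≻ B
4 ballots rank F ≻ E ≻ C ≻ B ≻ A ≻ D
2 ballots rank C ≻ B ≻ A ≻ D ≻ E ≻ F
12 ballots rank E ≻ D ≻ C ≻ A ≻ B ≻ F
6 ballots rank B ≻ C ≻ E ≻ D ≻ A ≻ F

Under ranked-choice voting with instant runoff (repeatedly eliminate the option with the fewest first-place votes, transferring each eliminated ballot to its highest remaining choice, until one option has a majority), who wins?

E

Round 1: E 12, B 6, F 4, D 3, C 2, A 0. A has the fewest and is eliminated.
Round 2: E 12, B 6, F 4, D 3, C 2. C has the fewest and is eliminated.
Round 3: E 12, B 8, F 4, D 3. D has the fewest and is eliminated.
Round 4: E 15, B 8, F 4. E has a majority.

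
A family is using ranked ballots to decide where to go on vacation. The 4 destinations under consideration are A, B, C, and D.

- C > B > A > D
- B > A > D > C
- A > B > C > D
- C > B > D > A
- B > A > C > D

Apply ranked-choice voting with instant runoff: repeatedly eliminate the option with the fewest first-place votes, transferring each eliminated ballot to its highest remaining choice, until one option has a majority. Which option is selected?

Round 1: B 2, C 2, A 1, D 0. D has the fewest and is eliminated.
Round 2: B 2, C 2, A 1. A has the fewest and is eliminated.
Round 3: B 3, C 2. B has a majority.

B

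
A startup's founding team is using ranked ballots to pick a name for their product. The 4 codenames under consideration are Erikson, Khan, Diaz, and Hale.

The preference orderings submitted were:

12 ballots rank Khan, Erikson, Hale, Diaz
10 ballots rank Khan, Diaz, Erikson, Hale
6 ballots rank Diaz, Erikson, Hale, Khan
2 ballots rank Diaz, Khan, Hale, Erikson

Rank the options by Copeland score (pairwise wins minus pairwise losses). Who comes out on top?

Khan

Pairwise results:
  Erikson vs Khan: Khan wins 24–6.
  Erikson vs Diaz: Diaz wins 18–12.
  Erikson vs Hale: Erikson wins 28–2.
  Khan vs Diaz: Khan wins 22–8.
  Khan vs Hale: Khan wins 24–6.
  Diaz vs Hale: Diaz wins 18–12.
Copeland scores (wins − losses):
  Erikson: 1 − 2 = -1
  Khan: 3 − 0 = 3
  Diaz: 2 − 1 = 1
  Hale: 0 − 3 = -3
Khan has the best Copeland score.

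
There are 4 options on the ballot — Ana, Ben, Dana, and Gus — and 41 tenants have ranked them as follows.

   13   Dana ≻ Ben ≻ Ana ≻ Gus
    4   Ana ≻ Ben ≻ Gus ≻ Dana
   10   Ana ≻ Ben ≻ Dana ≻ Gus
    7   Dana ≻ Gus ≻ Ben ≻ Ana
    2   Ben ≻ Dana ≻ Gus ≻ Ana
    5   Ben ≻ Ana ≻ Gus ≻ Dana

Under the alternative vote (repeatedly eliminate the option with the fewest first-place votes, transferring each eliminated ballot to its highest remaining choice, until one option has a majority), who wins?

Dana

Round 1: Dana 20, Ana 14, Ben 7, Gus 0. Gus has the fewest and is eliminated.
Round 2: Dana 20, Ana 14, Ben 7. Ben has the fewest and is eliminated.
Round 3: Dana 22, Ana 19. Dana has a majority.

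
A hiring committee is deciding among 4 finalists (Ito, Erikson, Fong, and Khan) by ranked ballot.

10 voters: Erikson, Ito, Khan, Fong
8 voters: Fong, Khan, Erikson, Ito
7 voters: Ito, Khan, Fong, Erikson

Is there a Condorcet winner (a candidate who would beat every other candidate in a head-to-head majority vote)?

No

Head-to-head results (25 voters total):
Ito vs Erikson: Erikson wins 18–7.
Ito vs Fong: Ito wins 17–8.
Ito vs Khan: Ito wins 17–8.
Erikson vs Fong: Fong wins 15–10.
Erikson vs Khan: Khan wins 15–10.
Fong vs Khan: Khan wins 17–8.
No candidate beats all others: Ito beats Fong beats Erikson beats Ito, a majority cycle.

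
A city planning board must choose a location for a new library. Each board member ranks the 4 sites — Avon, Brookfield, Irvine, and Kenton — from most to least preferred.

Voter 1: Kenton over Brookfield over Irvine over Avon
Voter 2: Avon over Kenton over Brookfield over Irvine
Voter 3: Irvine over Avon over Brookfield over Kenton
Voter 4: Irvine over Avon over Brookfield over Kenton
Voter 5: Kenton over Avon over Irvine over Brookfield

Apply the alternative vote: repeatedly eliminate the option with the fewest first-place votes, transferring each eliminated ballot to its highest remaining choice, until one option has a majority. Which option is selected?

Round 1: Irvine 2, Kenton 2, Avon 1, Brookfield 0. Brookfield has the fewest and is eliminated.
Round 2: Irvine 2, Kenton 2, Avon 1. Avon has the fewest and is eliminated.
Round 3: Kenton 3, Irvine 2. Kenton has a majority.

Kenton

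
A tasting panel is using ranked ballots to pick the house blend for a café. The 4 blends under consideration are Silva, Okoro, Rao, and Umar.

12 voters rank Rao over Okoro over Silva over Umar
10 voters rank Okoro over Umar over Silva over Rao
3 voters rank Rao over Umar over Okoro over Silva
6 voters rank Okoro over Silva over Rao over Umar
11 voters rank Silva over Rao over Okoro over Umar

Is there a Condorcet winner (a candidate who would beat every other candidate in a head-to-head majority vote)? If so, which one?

No Condorcet winner

Head-to-head results (42 voters total):
Silva vs Okoro: Okoro wins 31–11.
Silva vs Rao: Silva wins 27–15.
Silva vs Umar: Silva wins 29–13.
Okoro vs Rao: Rao wins 26–16.
Okoro vs Umar: Okoro wins 39–3.
Rao vs Umar: Rao wins 32–10.
No candidate beats all others: Silva beats Rao beats Okoro beats Silva, a majority cycle.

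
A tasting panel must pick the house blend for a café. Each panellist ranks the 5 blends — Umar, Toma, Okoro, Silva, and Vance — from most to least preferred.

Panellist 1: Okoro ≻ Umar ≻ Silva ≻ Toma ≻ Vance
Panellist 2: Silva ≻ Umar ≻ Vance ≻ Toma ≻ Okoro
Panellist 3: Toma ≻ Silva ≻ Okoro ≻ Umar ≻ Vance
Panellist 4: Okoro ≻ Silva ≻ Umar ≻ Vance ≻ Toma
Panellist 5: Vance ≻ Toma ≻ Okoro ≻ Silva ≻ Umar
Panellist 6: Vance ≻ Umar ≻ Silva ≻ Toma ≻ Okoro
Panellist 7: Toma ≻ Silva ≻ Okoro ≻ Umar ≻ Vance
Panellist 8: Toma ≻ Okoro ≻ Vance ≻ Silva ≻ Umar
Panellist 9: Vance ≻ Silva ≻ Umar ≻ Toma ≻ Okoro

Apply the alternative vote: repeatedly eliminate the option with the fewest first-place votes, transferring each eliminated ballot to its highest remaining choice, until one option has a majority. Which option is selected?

Round 1: Toma 3, Vance 3, Okoro 2, Silva 1, Umar 0. Umar has the fewest and is eliminated.
Round 2: Toma 3, Vance 3, Okoro 2, Silva 1. Silva has the fewest and is eliminated.
Round 3: Vance 4, Toma 3, Okoro 2. Okoro has the fewest and is eliminated.
Round 4: Vance 5, Toma 4. Vance has a majority.

Vance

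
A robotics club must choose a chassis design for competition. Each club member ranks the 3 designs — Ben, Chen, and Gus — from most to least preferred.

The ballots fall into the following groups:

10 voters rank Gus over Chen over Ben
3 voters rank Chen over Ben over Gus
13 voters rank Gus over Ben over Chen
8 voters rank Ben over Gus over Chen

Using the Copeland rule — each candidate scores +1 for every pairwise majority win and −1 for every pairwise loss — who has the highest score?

Gus

Pairwise results:
  Ben vs Chen: Ben wins 21–13.
  Ben vs Gus: Gus wins 23–11.
  Chen vs Gus: Gus wins 31–3.
Copeland scores (wins − losses):
  Ben: 1 − 1 = 0
  Chen: 0 − 2 = -2
  Gus: 2 − 0 = 2
Gus has the best Copeland score.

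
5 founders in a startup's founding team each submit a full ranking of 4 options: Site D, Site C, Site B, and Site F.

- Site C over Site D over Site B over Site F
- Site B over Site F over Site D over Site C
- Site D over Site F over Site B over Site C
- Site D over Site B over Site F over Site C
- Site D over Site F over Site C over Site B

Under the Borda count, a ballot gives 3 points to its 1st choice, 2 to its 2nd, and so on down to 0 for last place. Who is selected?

Site D

Borda scores:
  Site D: 2 + 1 + 3 + 3 + 3 = 12
  Site C: 3 + 0 + 0 + 0 + 1 = 4
  Site B: 1 + 3 + 1 + 2 + 0 = 7
  Site F: 0 + 2 + 2 + 1 + 2 = 7
Site D has the highest total.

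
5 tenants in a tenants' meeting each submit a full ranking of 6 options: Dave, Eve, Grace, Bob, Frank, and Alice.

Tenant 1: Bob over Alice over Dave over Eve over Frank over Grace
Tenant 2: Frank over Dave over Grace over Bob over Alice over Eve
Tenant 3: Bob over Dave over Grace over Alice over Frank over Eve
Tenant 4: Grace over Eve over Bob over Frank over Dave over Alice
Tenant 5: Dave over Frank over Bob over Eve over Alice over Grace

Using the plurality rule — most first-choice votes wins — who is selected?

Bob

First-place vote totals:
  Dave: 1
  Eve: 0
  Grace: 1
  Bob: 2
  Frank: 1
  Alice: 0
Bob has the most first-place votes.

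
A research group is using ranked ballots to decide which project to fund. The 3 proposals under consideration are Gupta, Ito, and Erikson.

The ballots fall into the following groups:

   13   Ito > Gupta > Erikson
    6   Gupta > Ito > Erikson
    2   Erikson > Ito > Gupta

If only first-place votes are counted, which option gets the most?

First-place vote totals:
  Gupta: 6
  Ito: 13
  Erikson: 2
Ito has the most first-place votes.

Ito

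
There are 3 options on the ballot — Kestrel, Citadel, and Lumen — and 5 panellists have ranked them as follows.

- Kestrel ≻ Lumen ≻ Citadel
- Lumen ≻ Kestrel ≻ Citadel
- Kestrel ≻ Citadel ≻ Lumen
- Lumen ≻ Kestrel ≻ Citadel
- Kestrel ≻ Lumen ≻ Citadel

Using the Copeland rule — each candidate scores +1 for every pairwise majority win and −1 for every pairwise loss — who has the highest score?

Pairwise results:
  Kestrel vs Citadel: Kestrel wins 5–0.
  Kestrel vs Lumen: Kestrel wins 3–2.
  Citadel vs Lumen: Lumen wins 4–1.
Copeland scores (wins − losses):
  Kestrel: 2 − 0 = 2
  Citadel: 0 − 2 = -2
  Lumen: 1 − 1 = 0
Kestrel has the best Copeland score.

Kestrel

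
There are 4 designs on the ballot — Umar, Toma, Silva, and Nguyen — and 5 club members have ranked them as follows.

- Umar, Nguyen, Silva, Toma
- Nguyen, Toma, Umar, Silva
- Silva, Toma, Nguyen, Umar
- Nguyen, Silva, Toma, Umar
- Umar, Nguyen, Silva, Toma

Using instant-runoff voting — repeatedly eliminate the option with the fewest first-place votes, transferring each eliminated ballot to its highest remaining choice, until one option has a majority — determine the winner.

Round 1: Umar 2, Nguyen 2, Silva 1, Toma 0. Toma has the fewest and is eliminated.
Round 2: Umar 2, Nguyen 2, Silva 1. Silva has the fewest and is eliminated.
Round 3: Nguyen 3, Umar 2. Nguyen has a majority.

Nguyen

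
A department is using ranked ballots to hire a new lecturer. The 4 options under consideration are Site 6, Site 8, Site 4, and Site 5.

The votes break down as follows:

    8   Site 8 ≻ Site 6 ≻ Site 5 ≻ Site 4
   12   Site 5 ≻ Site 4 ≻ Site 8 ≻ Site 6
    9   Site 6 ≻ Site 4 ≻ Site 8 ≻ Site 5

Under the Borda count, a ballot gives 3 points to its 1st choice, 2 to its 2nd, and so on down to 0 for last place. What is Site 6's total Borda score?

43

Borda scores:
  Site 6: 8·2 + 12·0 + 9·3 = 43
  Site 8: 8·3 + 12·1 + 9·1 = 45
  Site 4: 8·0 + 12·2 + 9·2 = 42
  Site 5: 8·1 + 12·3 + 9·0 = 44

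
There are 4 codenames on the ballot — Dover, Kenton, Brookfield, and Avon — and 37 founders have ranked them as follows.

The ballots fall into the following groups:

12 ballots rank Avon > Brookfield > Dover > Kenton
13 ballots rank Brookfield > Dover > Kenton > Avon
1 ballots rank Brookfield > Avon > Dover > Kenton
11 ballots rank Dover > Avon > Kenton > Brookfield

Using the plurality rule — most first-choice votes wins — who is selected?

First-place vote totals:
  Dover: 11
  Kenton: 0
  Brookfield: 14
  Avon: 12
Brookfield has the most first-place votes.

Brookfield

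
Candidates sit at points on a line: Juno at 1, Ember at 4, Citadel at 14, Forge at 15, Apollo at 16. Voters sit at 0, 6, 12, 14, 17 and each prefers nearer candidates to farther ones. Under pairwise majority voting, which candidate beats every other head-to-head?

Citadel

With single-peaked preferences on a line, the Condorcet winner is the candidate closest to the median voter.
The median voter (position 12) is closest to Citadel at 14.
Check: Citadel vs Apollo — voters closer to Citadel: 4 of 5.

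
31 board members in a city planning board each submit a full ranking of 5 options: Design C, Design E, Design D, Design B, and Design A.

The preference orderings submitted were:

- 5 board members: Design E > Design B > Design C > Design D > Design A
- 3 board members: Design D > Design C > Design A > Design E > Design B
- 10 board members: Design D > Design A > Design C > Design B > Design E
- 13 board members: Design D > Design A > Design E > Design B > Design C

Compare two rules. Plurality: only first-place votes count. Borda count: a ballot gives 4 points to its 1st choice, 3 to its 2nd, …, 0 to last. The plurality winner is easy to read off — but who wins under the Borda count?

Plurality first-place counts: Design C 0, Design E 5, Design D 26, Design B 0, Design A 0 → Design D.
Borda totals: Design C 39, Design E 49, Design D 109, Design B 38, Design A 75 → Design D.

Design D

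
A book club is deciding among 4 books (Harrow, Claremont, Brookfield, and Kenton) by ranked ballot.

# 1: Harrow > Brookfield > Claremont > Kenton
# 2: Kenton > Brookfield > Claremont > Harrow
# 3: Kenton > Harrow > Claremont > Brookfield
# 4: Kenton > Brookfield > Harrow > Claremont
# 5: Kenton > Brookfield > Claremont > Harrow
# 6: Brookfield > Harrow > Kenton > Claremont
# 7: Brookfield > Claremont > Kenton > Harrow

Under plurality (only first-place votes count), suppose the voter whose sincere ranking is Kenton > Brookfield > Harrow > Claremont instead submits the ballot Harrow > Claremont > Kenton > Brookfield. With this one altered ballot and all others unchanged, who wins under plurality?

First-place totals with the altered ballot: Harrow 2, Claremont 0, Brookfield 2, Kenton 3.
The winner is unchanged: still Kenton.

Kenton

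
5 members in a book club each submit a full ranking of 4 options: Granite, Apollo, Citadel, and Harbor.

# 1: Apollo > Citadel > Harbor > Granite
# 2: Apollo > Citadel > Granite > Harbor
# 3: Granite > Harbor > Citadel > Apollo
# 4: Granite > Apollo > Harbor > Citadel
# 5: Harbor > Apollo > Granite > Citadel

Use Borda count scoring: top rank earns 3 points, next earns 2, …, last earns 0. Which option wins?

Apollo

Borda scores:
  Granite: 0 + 1 + 3 + 3 + 1 = 8
  Apollo: 3 + 3 + 0 + 2 + 2 = 10
  Citadel: 2 + 2 + 1 + 0 + 0 = 5
  Harbor: 1 + 0 + 2 + 1 + 3 = 7
Apollo has the highest total.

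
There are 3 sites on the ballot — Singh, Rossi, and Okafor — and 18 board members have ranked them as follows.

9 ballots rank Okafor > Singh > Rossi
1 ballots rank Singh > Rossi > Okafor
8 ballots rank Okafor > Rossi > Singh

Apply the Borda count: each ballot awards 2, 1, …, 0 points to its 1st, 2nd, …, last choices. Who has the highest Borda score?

Borda scores:
  Singh: 9·1 + 2 + 8·0 = 11
  Rossi: 9·0 + 1 + 8·1 = 9
  Okafor: 9·2 + 0 + 8·2 = 34
Okafor has the highest total.

Okafor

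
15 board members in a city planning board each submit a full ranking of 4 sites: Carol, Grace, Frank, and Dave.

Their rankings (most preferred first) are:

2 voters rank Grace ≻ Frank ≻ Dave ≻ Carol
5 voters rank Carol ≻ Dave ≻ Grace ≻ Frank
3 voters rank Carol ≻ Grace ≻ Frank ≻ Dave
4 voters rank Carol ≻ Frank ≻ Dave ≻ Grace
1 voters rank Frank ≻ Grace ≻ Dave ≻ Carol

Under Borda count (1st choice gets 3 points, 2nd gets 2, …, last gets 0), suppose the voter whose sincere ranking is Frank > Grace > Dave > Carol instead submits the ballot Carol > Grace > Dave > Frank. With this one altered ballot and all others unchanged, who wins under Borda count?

Carol

Borda totals with the altered ballot: Carol 39, Grace 19, Frank 15, Dave 17.
The winner is unchanged: still Carol.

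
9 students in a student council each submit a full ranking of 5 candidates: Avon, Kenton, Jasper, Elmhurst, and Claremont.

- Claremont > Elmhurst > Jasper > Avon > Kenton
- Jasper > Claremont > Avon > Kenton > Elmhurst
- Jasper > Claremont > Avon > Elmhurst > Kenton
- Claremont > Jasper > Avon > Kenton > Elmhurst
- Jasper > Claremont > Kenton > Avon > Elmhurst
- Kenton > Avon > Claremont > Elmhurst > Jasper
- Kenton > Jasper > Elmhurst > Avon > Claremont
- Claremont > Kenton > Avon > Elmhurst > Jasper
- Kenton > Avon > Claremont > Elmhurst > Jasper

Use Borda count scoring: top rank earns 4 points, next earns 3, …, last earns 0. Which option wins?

Claremont

Borda scores:
  Avon: 1 + 2 + 2 + 2 + 1 + 3 + 1 + 2 + 3 = 17
  Kenton: 0 + 1 + 0 + 1 + 2 + 4 + 4 + 3 + 4 = 19
  Jasper: 2 + 4 + 4 + 3 + 4 + 0 + 3 + 0 + 0 = 20
  Elmhurst: 3 + 0 + 1 + 0 + 0 + 1 + 2 + 1 + 1 = 9
  Claremont: 4 + 3 + 3 + 4 + 3 + 2 + 0 + 4 + 2 = 25
Claremont has the highest total.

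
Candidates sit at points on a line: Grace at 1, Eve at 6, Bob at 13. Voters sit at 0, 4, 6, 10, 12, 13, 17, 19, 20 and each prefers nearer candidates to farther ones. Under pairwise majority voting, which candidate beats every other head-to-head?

With single-peaked preferences on a line, the Condorcet winner is the candidate closest to the median voter.
The median voter (position 12) is closest to Bob at 13.
Check: Bob vs Grace — voters closer to Bob: 6 of 9.

Bob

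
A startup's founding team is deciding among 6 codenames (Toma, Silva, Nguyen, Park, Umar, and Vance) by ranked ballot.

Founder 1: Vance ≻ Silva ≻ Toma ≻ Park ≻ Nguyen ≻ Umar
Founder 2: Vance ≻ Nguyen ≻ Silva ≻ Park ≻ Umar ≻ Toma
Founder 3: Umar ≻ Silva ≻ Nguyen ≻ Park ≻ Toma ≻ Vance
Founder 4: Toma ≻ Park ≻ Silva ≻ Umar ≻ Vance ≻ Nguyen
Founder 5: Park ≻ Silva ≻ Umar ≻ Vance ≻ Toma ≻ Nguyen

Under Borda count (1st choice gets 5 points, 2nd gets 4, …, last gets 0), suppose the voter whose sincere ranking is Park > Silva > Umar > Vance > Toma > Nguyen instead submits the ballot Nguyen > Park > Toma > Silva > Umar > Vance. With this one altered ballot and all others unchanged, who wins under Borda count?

Borda totals with the altered ballot: Toma 12, Silva 16, Nguyen 13, Park 14, Umar 9, Vance 11.
The winner is unchanged: still Silva.

Silva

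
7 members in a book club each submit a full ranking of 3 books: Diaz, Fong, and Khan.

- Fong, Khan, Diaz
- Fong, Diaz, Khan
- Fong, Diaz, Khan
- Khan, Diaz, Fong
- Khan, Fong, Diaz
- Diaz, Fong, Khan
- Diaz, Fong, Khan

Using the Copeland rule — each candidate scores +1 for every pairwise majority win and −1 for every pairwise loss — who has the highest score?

Fong

Pairwise results:
  Diaz vs Fong: Fong wins 4–3.
  Diaz vs Khan: Diaz wins 4–3.
  Fong vs Khan: Fong wins 5–2.
Copeland scores (wins − losses):
  Diaz: 1 − 1 = 0
  Fong: 2 − 0 = 2
  Khan: 0 − 2 = -2
Fong has the best Copeland score.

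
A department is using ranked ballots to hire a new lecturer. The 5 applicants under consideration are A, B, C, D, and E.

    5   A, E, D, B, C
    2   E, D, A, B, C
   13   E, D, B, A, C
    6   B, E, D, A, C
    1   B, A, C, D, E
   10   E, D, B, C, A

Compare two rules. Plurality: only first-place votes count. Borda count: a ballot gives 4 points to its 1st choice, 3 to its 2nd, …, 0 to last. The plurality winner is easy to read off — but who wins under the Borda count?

Plurality first-place counts: A 5, B 7, C 0, D 0, E 25 → E.
Borda totals: A 46, B 81, C 12, D 98, E 133 → E.

E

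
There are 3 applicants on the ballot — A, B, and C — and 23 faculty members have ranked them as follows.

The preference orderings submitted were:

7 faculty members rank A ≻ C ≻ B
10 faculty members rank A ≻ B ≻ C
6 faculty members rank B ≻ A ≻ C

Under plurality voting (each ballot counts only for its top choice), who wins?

A

First-place vote totals:
  A: 17
  B: 6
  C: 0
A has the most first-place votes.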